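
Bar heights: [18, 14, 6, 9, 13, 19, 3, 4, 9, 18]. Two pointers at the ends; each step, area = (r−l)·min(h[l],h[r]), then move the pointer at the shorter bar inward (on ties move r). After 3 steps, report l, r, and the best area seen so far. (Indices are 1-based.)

l=1 r=10: min(18,18)*9=162 best=162 *, r--
l=1 r=9: min(18,9)*8=72 best=162, r--
l=1 r=8: min(18,4)*7=28 best=162, r--

l=1, r=7, best area=162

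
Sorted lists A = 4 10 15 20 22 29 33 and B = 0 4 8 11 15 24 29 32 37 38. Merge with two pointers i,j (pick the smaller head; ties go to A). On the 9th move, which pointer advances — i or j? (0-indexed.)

i

[i=0,j=0] A[i]=4>B[j]=0 take 0 → j++
[i=0,j=1] A[i]=4<=B[j]=4 take 4 → i++
[i=1,j=1] A[i]=10>B[j]=4 take 4 → j++
[i=1,j=2] A[i]=10>B[j]=8 take 8 → j++
[i=1,j=3] A[i]=10<=B[j]=11 take 10 → i++
[i=2,j=3] A[i]=15>B[j]=11 take 11 → j++
[i=2,j=4] A[i]=15<=B[j]=15 take 15 → i++
[i=3,j=4] A[i]=20>B[j]=15 take 15 → j++
[i=3,j=5] A[i]=20<=B[j]=24 take 20 → i++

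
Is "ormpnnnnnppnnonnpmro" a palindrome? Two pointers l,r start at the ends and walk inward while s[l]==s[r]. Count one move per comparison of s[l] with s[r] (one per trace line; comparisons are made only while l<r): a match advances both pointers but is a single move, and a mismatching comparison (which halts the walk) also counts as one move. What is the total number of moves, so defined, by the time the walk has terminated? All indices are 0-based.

7 moves

l=0 r=19: 'o'=='o', l++,r--
l=1 r=18: 'r'=='r', l++,r--
l=2 r=17: 'm'=='m', l++,r--
l=3 r=16: 'p'=='p', l++,r--
l=4 r=15: 'n'=='n', l++,r--
l=5 r=14: 'n'=='n', l++,r--
l=6 r=13: 'n'!='o', stop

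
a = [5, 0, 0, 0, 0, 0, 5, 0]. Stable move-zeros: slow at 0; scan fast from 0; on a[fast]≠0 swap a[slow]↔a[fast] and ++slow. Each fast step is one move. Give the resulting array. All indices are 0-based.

(s=0,f=0) a[fast]=5≠0 swap→a[0]=5 → slow++,fast++
(s=1,f=1) a[fast]=0 → fast++
(s=1,f=2) a[fast]=0 → fast++
(s=1,f=3) a[fast]=0 → fast++
(s=1,f=4) a[fast]=0 → fast++
(s=1,f=5) a[fast]=0 → fast++
(s=1,f=6) a[fast]=5≠0 swap→a[1]=5 → slow++,fast++
(s=2,f=7) a[fast]=0 → fast++

[5, 5, 0, 0, 0, 0, 0, 0]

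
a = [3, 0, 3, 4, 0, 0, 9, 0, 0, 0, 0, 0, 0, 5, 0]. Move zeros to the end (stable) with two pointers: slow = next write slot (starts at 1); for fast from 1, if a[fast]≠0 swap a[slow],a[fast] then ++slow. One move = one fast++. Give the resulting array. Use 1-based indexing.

[3, 3, 4, 9, 5, 0, 0, 0, 0, 0, 0, 0, 0, 0, 0]

(s=1,f=1) a[fast]=3≠0 swap→a[1]=3 → slow++,fast++
(s=2,f=2) a[fast]=0 → fast++
(s=2,f=3) a[fast]=3≠0 swap→a[2]=3 → slow++,fast++
(s=3,f=4) a[fast]=4≠0 swap→a[3]=4 → slow++,fast++
(s=4,f=5) a[fast]=0 → fast++
(s=4,f=6) a[fast]=0 → fast++
(s=4,f=7) a[fast]=9≠0 swap→a[4]=9 → slow++,fast++
(s=5,f=8) a[fast]=0 → fast++
(s=5,f=9) a[fast]=0 → fast++
(s=5,f=10) a[fast]=0 → fast++
(s=5,f=11) a[fast]=0 → fast++
(s=5,f=12) a[fast]=0 → fast++
(s=5,f=13) a[fast]=0 → fast++
(s=5,f=14) a[fast]=5≠0 swap→a[5]=5 → slow++,fast++
(s=6,f=15) a[fast]=0 → fast++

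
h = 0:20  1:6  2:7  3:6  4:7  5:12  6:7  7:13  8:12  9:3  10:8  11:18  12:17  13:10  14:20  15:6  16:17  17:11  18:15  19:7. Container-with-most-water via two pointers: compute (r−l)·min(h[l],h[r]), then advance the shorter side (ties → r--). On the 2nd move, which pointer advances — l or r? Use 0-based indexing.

[0,19] min(20,7)*19=133 best=133 * → r--
[0,18] min(20,15)*18=270 best=270 * → r--

r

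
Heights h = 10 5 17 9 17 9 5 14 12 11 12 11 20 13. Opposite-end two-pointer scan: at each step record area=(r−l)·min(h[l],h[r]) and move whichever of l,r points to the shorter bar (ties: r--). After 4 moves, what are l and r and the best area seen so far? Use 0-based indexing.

[0,13] min(10,13)*13=130 best=130 * → l++
[1,13] min(5,13)*12=60 best=130 → l++
[2,13] min(17,13)*11=143 best=143 * → r--
[2,12] min(17,20)*10=170 best=170 * → l++

l=3, r=12, best area=170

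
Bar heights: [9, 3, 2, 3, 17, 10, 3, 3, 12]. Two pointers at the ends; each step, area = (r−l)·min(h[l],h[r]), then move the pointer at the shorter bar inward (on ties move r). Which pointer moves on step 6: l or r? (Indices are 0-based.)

[0,8] min(9,12)*8=72 best=72 * → l++
[1,8] min(3,12)*7=21 best=72 → l++
[2,8] min(2,12)*6=12 best=72 → l++
[3,8] min(3,12)*5=15 best=72 → l++
[4,8] min(17,12)*4=48 best=72 → r--
[4,7] min(17,3)*3=9 best=72 → r--

r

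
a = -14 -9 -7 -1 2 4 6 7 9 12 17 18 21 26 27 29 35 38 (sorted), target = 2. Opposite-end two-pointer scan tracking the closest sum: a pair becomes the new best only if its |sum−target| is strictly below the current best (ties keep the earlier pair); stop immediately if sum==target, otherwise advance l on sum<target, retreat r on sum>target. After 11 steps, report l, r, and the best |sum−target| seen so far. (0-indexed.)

l=2, r=8, best |Δ|=1

[0,17] -14+38=24 d=22 * → r--
[0,16] -14+35=21 d=19 * → r--
[0,15] -14+29=15 d=13 * → r--
[0,14] -14+27=13 d=11 * → r--
[0,13] -14+26=12 d=10 * → r--
[0,12] -14+21=7 d=5 * → r--
[0,11] -14+18=4 d=2 * → r--
[0,10] -14+17=3 d=1 * → r--
[0,9] -14+12=-2 d=4 → l++
[1,9] -9+12=3 d=1 → r--
[1,8] -9+9=0 d=2 → l++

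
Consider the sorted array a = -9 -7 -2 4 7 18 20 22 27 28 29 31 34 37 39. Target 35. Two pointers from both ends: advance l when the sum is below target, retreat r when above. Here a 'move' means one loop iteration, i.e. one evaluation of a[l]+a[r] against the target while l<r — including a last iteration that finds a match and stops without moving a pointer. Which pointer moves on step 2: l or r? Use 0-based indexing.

l

[0,14] -9+39=30 <35 → l++
[1,14] -7+39=32 <35 → l++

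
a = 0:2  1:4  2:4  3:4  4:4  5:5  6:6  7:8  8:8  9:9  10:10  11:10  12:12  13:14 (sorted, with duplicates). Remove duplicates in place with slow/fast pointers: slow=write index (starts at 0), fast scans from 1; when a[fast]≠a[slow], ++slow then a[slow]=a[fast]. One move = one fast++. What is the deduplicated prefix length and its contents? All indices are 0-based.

length 9; prefix = [2, 4, 5, 6, 8, 9, 10, 12, 14]

slow=0 fast=1: a[fast]=4≠a[slow]=2 write a[1]=4, slow++,fast++
slow=1 fast=2: a[fast]=4=a[slow] dup, fast++
slow=1 fast=3: a[fast]=4=a[slow] dup, fast++
slow=1 fast=4: a[fast]=4=a[slow] dup, fast++
slow=1 fast=5: a[fast]=5≠a[slow]=4 write a[2]=5, slow++,fast++
slow=2 fast=6: a[fast]=6≠a[slow]=5 write a[3]=6, slow++,fast++
slow=3 fast=7: a[fast]=8≠a[slow]=6 write a[4]=8, slow++,fast++
slow=4 fast=8: a[fast]=8=a[slow] dup, fast++
slow=4 fast=9: a[fast]=9≠a[slow]=8 write a[5]=9, slow++,fast++
slow=5 fast=10: a[fast]=10≠a[slow]=9 write a[6]=10, slow++,fast++
slow=6 fast=11: a[fast]=10=a[slow] dup, fast++
slow=6 fast=12: a[fast]=12≠a[slow]=10 write a[7]=12, slow++,fast++
slow=7 fast=13: a[fast]=14≠a[slow]=12 write a[8]=14, slow++,fast++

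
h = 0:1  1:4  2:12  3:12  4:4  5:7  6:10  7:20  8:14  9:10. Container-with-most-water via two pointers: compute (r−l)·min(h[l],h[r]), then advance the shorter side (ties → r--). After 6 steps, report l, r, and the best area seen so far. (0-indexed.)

l=0 r=9: min(1,10)*9=9 best=9 *, l++
l=1 r=9: min(4,10)*8=32 best=32 *, l++
l=2 r=9: min(12,10)*7=70 best=70 *, r--
l=2 r=8: min(12,14)*6=72 best=72 *, l++
l=3 r=8: min(12,14)*5=60 best=72, l++
l=4 r=8: min(4,14)*4=16 best=72, l++

l=5, r=8, best area=72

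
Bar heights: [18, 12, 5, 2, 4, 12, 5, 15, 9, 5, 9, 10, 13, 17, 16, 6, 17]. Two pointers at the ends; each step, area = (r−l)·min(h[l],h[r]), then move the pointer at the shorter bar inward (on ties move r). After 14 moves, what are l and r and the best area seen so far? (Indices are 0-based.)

l=0, r=2, best area=272

[0,16] min(18,17)*16=272 best=272 * → r--
[0,15] min(18,6)*15=90 best=272 → r--
[0,14] min(18,16)*14=224 best=272 → r--
[0,13] min(18,17)*13=221 best=272 → r--
[0,12] min(18,13)*12=156 best=272 → r--
[0,11] min(18,10)*11=110 best=272 → r--
[0,10] min(18,9)*10=90 best=272 → r--
[0,9] min(18,5)*9=45 best=272 → r--
[0,8] min(18,9)*8=72 best=272 → r--
[0,7] min(18,15)*7=105 best=272 → r--
[0,6] min(18,5)*6=30 best=272 → r--
[0,5] min(18,12)*5=60 best=272 → r--
[0,4] min(18,4)*4=16 best=272 → r--
[0,3] min(18,2)*3=6 best=272 → r--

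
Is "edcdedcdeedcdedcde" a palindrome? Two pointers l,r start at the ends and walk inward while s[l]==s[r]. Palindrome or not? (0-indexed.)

l=0 r=17: 'e'=='e', l++,r--
l=1 r=16: 'd'=='d', l++,r--
l=2 r=15: 'c'=='c', l++,r--
l=3 r=14: 'd'=='d', l++,r--
l=4 r=13: 'e'=='e', l++,r--
l=5 r=12: 'd'=='d', l++,r--
l=6 r=11: 'c'=='c', l++,r--
l=7 r=10: 'd'=='d', l++,r--
l=8 r=9: 'e'=='e', l++,r--

palindrome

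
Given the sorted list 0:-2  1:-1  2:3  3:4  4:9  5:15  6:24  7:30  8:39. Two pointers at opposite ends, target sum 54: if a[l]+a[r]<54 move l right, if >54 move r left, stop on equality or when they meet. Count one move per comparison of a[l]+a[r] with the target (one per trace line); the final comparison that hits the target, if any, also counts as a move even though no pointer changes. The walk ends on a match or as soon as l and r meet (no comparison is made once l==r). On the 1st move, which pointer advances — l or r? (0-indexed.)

l

[0,8] -2+39=37 <54 → l++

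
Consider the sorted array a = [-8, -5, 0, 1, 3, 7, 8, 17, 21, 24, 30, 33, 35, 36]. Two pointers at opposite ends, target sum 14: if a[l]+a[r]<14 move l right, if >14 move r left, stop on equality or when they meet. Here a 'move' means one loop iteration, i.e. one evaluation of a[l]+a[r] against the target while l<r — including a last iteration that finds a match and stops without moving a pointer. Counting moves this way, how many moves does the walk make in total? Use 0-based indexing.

13 moves

[0,13] -8+36=28 >14 → r--
[0,12] -8+35=27 >14 → r--
[0,11] -8+33=25 >14 → r--
[0,10] -8+30=22 >14 → r--
[0,9] -8+24=16 >14 → r--
[0,8] -8+21=13 <14 → l++
[1,8] -5+21=16 >14 → r--
[1,7] -5+17=12 <14 → l++
[2,7] 0+17=17 >14 → r--
[2,6] 0+8=8 <14 → l++
[3,6] 1+8=9 <14 → l++
[4,6] 3+8=11 <14 → l++
[5,6] 7+8=15 >14 → r--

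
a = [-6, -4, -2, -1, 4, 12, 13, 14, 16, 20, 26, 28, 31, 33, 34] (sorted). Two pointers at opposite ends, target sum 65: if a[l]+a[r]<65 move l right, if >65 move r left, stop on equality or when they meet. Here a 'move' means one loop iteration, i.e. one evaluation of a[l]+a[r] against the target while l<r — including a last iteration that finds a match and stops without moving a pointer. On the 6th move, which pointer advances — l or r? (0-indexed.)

l

[0,14] -6+34=28 <65 → l++
[1,14] -4+34=30 <65 → l++
[2,14] -2+34=32 <65 → l++
[3,14] -1+34=33 <65 → l++
[4,14] 4+34=38 <65 → l++
[5,14] 12+34=46 <65 → l++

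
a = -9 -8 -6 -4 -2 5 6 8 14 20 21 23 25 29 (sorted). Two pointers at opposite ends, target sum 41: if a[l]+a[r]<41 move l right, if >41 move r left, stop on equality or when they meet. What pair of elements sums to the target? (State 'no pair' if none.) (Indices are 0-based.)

(20, 21)

[0,13] -9+29=20 <41 → l++
[1,13] -8+29=21 <41 → l++
[2,13] -6+29=23 <41 → l++
[3,13] -4+29=25 <41 → l++
[4,13] -2+29=27 <41 → l++
[5,13] 5+29=34 <41 → l++
[6,13] 6+29=35 <41 → l++
[7,13] 8+29=37 <41 → l++
[8,13] 14+29=43 >41 → r--
[8,12] 14+25=39 <41 → l++
[9,12] 20+25=45 >41 → r--
[9,11] 20+23=43 >41 → r--
[9,10] 20+21=41 → found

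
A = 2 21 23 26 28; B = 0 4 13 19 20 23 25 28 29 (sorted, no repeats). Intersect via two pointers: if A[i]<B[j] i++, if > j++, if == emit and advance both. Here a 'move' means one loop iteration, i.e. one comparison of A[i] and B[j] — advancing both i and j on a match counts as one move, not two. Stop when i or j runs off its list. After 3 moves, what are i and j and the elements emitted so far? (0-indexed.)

i=1, j=2, emitted=[]

i=0 j=0: 2>0, j++
i=0 j=1: 2<4, i++
i=1 j=1: 21>4, j++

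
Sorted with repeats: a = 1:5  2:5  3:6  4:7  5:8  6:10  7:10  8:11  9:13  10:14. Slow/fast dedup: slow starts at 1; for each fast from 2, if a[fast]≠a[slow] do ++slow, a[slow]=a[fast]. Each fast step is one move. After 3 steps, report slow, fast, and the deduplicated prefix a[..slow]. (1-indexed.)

slow=3, fast=5, prefix=[5, 6, 7]

slow=1 fast=2: a[fast]=5=a[slow] dup, fast++
slow=1 fast=3: a[fast]=6≠a[slow]=5 write a[2]=6, slow++,fast++
slow=2 fast=4: a[fast]=7≠a[slow]=6 write a[3]=7, slow++,fast++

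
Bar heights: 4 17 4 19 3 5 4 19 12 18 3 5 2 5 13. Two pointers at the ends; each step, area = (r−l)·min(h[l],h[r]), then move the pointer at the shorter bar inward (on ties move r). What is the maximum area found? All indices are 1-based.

max area = 169

[1,15] min(4,13)*14=56 best=56 * → l++
[2,15] min(17,13)*13=169 best=169 * → r--
[2,14] min(17,5)*12=60 best=169 → r--
[2,13] min(17,2)*11=22 best=169 → r--
[2,12] min(17,5)*10=50 best=169 → r--
[2,11] min(17,3)*9=27 best=169 → r--
[2,10] min(17,18)*8=136 best=169 → l++
[3,10] min(4,18)*7=28 best=169 → l++
[4,10] min(19,18)*6=108 best=169 → r--
[4,9] min(19,12)*5=60 best=169 → r--
[4,8] min(19,19)*4=76 best=169 → r--
[4,7] min(19,4)*3=12 best=169 → r--
[4,6] min(19,5)*2=10 best=169 → r--
[4,5] min(19,3)*1=3 best=169 → r--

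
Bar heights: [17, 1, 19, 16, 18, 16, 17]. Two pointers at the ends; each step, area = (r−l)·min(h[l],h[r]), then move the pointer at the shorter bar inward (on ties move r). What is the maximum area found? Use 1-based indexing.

[1,7] min(17,17)*6=102 best=102 * → r--
[1,6] min(17,16)*5=80 best=102 → r--
[1,5] min(17,18)*4=68 best=102 → l++
[2,5] min(1,18)*3=3 best=102 → l++
[3,5] min(19,18)*2=36 best=102 → r--
[3,4] min(19,16)*1=16 best=102 → r--

max area = 102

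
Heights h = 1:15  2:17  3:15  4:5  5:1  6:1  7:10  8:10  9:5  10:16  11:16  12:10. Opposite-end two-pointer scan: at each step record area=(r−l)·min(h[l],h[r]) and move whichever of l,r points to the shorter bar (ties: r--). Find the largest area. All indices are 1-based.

l=1 r=12: min(15,10)*11=110 best=110 *, r--
l=1 r=11: min(15,16)*10=150 best=150 *, l++
l=2 r=11: min(17,16)*9=144 best=150, r--
l=2 r=10: min(17,16)*8=128 best=150, r--
l=2 r=9: min(17,5)*7=35 best=150, r--
l=2 r=8: min(17,10)*6=60 best=150, r--
l=2 r=7: min(17,10)*5=50 best=150, r--
l=2 r=6: min(17,1)*4=4 best=150, r--
l=2 r=5: min(17,1)*3=3 best=150, r--
l=2 r=4: min(17,5)*2=10 best=150, r--
l=2 r=3: min(17,15)*1=15 best=150, r--

max area = 150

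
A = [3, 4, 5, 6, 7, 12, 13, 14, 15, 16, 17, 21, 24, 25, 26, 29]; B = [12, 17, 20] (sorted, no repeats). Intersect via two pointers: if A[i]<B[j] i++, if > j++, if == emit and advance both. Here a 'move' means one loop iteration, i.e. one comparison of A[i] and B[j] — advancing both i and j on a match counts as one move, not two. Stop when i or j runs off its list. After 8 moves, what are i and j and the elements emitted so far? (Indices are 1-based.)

i=1 j=1: 3<12, i++
i=2 j=1: 4<12, i++
i=3 j=1: 5<12, i++
i=4 j=1: 6<12, i++
i=5 j=1: 7<12, i++
i=6 j=1: 12==12 emit, i++,j++
i=7 j=2: 13<17, i++
i=8 j=2: 14<17, i++

i=9, j=2, emitted=[12]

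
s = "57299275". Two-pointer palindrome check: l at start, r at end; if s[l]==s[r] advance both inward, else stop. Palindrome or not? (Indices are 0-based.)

l=0 r=7: '5'=='5', l++,r--
l=1 r=6: '7'=='7', l++,r--
l=2 r=5: '2'=='2', l++,r--
l=3 r=4: '9'=='9', l++,r--

palindrome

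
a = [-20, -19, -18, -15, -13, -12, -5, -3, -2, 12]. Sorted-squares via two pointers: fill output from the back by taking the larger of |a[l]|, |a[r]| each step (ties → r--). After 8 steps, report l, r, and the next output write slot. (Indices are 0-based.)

l=0 r=9: |-20|>|12| out[9]=400, l++
l=1 r=9: |-19|>|12| out[8]=361, l++
l=2 r=9: |-18|>|12| out[7]=324, l++
l=3 r=9: |-15|>|12| out[6]=225, l++
l=4 r=9: |-13|>|12| out[5]=169, l++
l=5 r=9: |-12|<=|12| out[4]=144, r--
l=5 r=8: |-12|>|-2| out[3]=144, l++
l=6 r=8: |-5|>|-2| out[2]=25, l++

l=7, r=8, next write slot=1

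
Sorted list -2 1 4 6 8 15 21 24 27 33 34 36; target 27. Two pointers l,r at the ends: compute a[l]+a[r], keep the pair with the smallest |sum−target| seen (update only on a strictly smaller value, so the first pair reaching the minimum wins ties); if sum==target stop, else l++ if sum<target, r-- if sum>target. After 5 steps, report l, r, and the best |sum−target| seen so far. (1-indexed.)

[1,12] -2+36=34 d=7 * → r--
[1,11] -2+34=32 d=5 * → r--
[1,10] -2+33=31 d=4 * → r--
[1,9] -2+27=25 d=2 * → l++
[2,9] 1+27=28 d=1 * → r--

l=2, r=8, best |Δ|=1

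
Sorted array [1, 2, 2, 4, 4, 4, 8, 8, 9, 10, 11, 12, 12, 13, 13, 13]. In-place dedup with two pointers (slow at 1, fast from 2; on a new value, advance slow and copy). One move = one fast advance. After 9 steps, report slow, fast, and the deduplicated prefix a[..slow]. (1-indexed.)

slow=6, fast=11, prefix=[1, 2, 4, 8, 9, 10]

(s=1,f=2) a[fast]=2≠a[slow]=1 write a[2]=2 → slow++,fast++
(s=2,f=3) a[fast]=2=a[slow] dup → fast++
(s=2,f=4) a[fast]=4≠a[slow]=2 write a[3]=4 → slow++,fast++
(s=3,f=5) a[fast]=4=a[slow] dup → fast++
(s=3,f=6) a[fast]=4=a[slow] dup → fast++
(s=3,f=7) a[fast]=8≠a[slow]=4 write a[4]=8 → slow++,fast++
(s=4,f=8) a[fast]=8=a[slow] dup → fast++
(s=4,f=9) a[fast]=9≠a[slow]=8 write a[5]=9 → slow++,fast++
(s=5,f=10) a[fast]=10≠a[slow]=9 write a[6]=10 → slow++,fast++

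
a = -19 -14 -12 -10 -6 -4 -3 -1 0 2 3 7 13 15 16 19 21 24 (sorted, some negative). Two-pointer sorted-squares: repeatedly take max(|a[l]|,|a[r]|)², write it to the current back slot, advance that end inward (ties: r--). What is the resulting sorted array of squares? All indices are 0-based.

[0, 1, 4, 9, 9, 16, 36, 49, 100, 144, 169, 196, 225, 256, 361, 361, 441, 576]

l=0 r=17: |-19|<=|24| out[17]=576, r--
l=0 r=16: |-19|<=|21| out[16]=441, r--
l=0 r=15: |-19|<=|19| out[15]=361, r--
l=0 r=14: |-19|>|16| out[14]=361, l++
l=1 r=14: |-14|<=|16| out[13]=256, r--
l=1 r=13: |-14|<=|15| out[12]=225, r--
l=1 r=12: |-14|>|13| out[11]=196, l++
l=2 r=12: |-12|<=|13| out[10]=169, r--
l=2 r=11: |-12|>|7| out[9]=144, l++
l=3 r=11: |-10|>|7| out[8]=100, l++
l=4 r=11: |-6|<=|7| out[7]=49, r--
l=4 r=10: |-6|>|3| out[6]=36, l++
l=5 r=10: |-4|>|3| out[5]=16, l++
l=6 r=10: |-3|<=|3| out[4]=9, r--
l=6 r=9: |-3|>|2| out[3]=9, l++
l=7 r=9: |-1|<=|2| out[2]=4, r--
l=7 r=8: |-1|>|0| out[1]=1, l++
l=8 r=8: |0|<=|0| out[0]=0, r--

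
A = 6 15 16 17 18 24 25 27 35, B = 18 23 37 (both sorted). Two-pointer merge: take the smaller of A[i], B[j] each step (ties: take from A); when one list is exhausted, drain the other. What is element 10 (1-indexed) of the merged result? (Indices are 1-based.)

i=1 j=1: A[i]=6<=B[j]=18 take 6, i++
i=2 j=1: A[i]=15<=B[j]=18 take 15, i++
i=3 j=1: A[i]=16<=B[j]=18 take 16, i++
i=4 j=1: A[i]=17<=B[j]=18 take 17, i++
i=5 j=1: A[i]=18<=B[j]=18 take 18, i++
i=6 j=1: A[i]=24>B[j]=18 take 18, j++
i=6 j=2: A[i]=24>B[j]=23 take 23, j++
i=6 j=3: A[i]=24<=B[j]=37 take 24, i++
i=7 j=3: A[i]=25<=B[j]=37 take 25, i++
i=8 j=3: A[i]=27<=B[j]=37 take 27, i++
i=9 j=3: A[i]=35<=B[j]=37 take 35, i++
i=10 j=3: A done, take B[j]=37, j++

merged[10] = 27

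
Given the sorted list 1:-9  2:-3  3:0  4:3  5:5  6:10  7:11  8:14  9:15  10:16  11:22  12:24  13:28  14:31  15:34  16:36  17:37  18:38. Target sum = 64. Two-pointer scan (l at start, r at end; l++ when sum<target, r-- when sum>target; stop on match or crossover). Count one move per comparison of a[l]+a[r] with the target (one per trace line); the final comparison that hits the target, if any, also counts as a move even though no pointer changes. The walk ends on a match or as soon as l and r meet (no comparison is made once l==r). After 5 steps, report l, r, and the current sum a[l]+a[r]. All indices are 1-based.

[1,18] -9+38=29 <64 → l++
[2,18] -3+38=35 <64 → l++
[3,18] 0+38=38 <64 → l++
[4,18] 3+38=41 <64 → l++
[5,18] 5+38=43 <64 → l++

l=6, r=18, sum=48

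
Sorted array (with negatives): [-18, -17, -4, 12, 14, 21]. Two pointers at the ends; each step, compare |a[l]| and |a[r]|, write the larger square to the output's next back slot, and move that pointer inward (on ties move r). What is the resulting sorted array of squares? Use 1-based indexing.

[1,6] |-18|<=|21| out[6]=441 → r--
[1,5] |-18|>|14| out[5]=324 → l++
[2,5] |-17|>|14| out[4]=289 → l++
[3,5] |-4|<=|14| out[3]=196 → r--
[3,4] |-4|<=|12| out[2]=144 → r--
[3,3] |-4|<=|-4| out[1]=16 → r--

[16, 144, 196, 289, 324, 441]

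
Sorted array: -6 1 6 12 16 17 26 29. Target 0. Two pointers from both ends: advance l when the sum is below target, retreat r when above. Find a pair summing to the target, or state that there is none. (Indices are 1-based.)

l=1 r=8: -6+29=23 >0, r--
l=1 r=7: -6+26=20 >0, r--
l=1 r=6: -6+17=11 >0, r--
l=1 r=5: -6+16=10 >0, r--
l=1 r=4: -6+12=6 >0, r--
l=1 r=3: -6+6=0, found

(-6, 6)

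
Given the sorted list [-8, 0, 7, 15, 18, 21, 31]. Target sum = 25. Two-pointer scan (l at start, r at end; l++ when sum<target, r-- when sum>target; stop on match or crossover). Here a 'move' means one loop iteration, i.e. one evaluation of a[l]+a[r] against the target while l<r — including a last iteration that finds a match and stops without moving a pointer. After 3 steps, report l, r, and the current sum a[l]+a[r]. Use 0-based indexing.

l=2, r=5, sum=28

l=0 r=6: -8+31=23 <25, l++
l=1 r=6: 0+31=31 >25, r--
l=1 r=5: 0+21=21 <25, l++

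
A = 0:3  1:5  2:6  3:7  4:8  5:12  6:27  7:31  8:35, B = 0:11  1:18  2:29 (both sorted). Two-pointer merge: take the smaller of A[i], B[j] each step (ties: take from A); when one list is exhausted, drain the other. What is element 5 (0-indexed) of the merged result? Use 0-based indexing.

merged[5] = 11

i=0 j=0: A[i]=3<=B[j]=11 take 3, i++
i=1 j=0: A[i]=5<=B[j]=11 take 5, i++
i=2 j=0: A[i]=6<=B[j]=11 take 6, i++
i=3 j=0: A[i]=7<=B[j]=11 take 7, i++
i=4 j=0: A[i]=8<=B[j]=11 take 8, i++
i=5 j=0: A[i]=12>B[j]=11 take 11, j++
i=5 j=1: A[i]=12<=B[j]=18 take 12, i++
i=6 j=1: A[i]=27>B[j]=18 take 18, j++
i=6 j=2: A[i]=27<=B[j]=29 take 27, i++
i=7 j=2: A[i]=31>B[j]=29 take 29, j++
i=7 j=3: B done, take A[i]=31, i++
i=8 j=3: B done, take A[i]=35, i++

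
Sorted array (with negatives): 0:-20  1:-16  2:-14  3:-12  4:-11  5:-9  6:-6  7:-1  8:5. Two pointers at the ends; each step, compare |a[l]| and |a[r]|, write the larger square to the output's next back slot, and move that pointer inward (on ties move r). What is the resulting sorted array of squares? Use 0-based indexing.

[1, 25, 36, 81, 121, 144, 196, 256, 400]

[0,8] |-20|>|5| out[8]=400 → l++
[1,8] |-16|>|5| out[7]=256 → l++
[2,8] |-14|>|5| out[6]=196 → l++
[3,8] |-12|>|5| out[5]=144 → l++
[4,8] |-11|>|5| out[4]=121 → l++
[5,8] |-9|>|5| out[3]=81 → l++
[6,8] |-6|>|5| out[2]=36 → l++
[7,8] |-1|<=|5| out[1]=25 → r--
[7,7] |-1|<=|-1| out[0]=1 → r--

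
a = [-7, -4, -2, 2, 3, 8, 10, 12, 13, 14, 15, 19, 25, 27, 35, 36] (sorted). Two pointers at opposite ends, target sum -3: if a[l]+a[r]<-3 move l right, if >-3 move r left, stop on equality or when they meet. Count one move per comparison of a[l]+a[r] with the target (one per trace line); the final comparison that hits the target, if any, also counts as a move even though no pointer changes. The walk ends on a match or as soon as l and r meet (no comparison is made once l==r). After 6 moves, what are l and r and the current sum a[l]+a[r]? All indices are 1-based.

[1,16] -7+36=29 >-3 → r--
[1,15] -7+35=28 >-3 → r--
[1,14] -7+27=20 >-3 → r--
[1,13] -7+25=18 >-3 → r--
[1,12] -7+19=12 >-3 → r--
[1,11] -7+15=8 >-3 → r--

l=1, r=10, sum=7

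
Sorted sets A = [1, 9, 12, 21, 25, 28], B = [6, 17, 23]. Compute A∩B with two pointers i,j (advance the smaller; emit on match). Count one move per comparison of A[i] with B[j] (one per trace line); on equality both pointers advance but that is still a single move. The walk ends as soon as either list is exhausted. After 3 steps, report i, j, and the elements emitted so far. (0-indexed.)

i=0 j=0: 1<6, i++
i=1 j=0: 9>6, j++
i=1 j=1: 9<17, i++

i=2, j=1, emitted=[]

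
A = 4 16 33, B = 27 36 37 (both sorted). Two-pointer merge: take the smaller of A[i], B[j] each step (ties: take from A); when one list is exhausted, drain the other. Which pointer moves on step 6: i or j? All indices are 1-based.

j

[i=1,j=1] A[i]=4<=B[j]=27 take 4 → i++
[i=2,j=1] A[i]=16<=B[j]=27 take 16 → i++
[i=3,j=1] A[i]=33>B[j]=27 take 27 → j++
[i=3,j=2] A[i]=33<=B[j]=36 take 33 → i++
[i=4,j=2] A done, take B[j]=36 → j++
[i=4,j=3] A done, take B[j]=37 → j++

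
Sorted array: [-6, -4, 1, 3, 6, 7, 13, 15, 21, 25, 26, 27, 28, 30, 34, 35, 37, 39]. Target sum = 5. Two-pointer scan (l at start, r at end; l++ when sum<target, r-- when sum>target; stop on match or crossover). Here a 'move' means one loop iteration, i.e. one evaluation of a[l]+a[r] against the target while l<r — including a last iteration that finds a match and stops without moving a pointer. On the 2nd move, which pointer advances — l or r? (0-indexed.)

r

l=0 r=17: -6+39=33 >5, r--
l=0 r=16: -6+37=31 >5, r--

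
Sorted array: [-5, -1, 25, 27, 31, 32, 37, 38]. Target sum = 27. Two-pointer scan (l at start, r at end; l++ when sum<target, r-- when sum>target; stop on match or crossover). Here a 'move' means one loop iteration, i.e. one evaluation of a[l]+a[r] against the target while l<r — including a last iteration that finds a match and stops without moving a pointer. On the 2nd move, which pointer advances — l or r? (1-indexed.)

[1,8] -5+38=33 >27 → r--
[1,7] -5+37=32 >27 → r--

r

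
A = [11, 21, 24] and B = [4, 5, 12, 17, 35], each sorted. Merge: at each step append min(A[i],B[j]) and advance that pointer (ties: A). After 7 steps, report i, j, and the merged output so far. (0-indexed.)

[i=0,j=0] A[i]=11>B[j]=4 take 4 → j++
[i=0,j=1] A[i]=11>B[j]=5 take 5 → j++
[i=0,j=2] A[i]=11<=B[j]=12 take 11 → i++
[i=1,j=2] A[i]=21>B[j]=12 take 12 → j++
[i=1,j=3] A[i]=21>B[j]=17 take 17 → j++
[i=1,j=4] A[i]=21<=B[j]=35 take 21 → i++
[i=2,j=4] A[i]=24<=B[j]=35 take 24 → i++

i=3, j=4, merged so far=[4, 5, 11, 12, 17, 21, 24]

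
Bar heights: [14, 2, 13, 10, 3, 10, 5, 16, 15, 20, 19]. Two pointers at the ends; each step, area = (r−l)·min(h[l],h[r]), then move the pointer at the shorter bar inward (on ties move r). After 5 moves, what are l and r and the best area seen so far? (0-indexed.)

l=0 r=10: min(14,19)*10=140 best=140 *, l++
l=1 r=10: min(2,19)*9=18 best=140, l++
l=2 r=10: min(13,19)*8=104 best=140, l++
l=3 r=10: min(10,19)*7=70 best=140, l++
l=4 r=10: min(3,19)*6=18 best=140, l++

l=5, r=10, best area=140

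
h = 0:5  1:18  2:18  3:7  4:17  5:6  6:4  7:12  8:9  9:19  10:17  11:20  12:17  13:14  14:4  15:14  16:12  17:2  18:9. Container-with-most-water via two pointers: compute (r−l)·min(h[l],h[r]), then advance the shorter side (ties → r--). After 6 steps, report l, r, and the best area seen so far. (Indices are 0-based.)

l=0 r=18: min(5,9)*18=90 best=90 *, l++
l=1 r=18: min(18,9)*17=153 best=153 *, r--
l=1 r=17: min(18,2)*16=32 best=153, r--
l=1 r=16: min(18,12)*15=180 best=180 *, r--
l=1 r=15: min(18,14)*14=196 best=196 *, r--
l=1 r=14: min(18,4)*13=52 best=196, r--

l=1, r=13, best area=196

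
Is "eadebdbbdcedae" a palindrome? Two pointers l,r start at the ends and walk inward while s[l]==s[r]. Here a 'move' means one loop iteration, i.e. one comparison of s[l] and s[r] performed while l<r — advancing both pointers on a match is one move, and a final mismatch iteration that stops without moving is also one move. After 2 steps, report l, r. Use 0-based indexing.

[0,13] 'e'=='e' → l++,r--
[1,12] 'a'=='a' → l++,r--

l=2, r=11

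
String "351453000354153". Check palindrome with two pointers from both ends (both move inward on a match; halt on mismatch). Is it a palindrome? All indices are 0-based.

palindrome

[0,14] '3'=='3' → l++,r--
[1,13] '5'=='5' → l++,r--
[2,12] '1'=='1' → l++,r--
[3,11] '4'=='4' → l++,r--
[4,10] '5'=='5' → l++,r--
[5,9] '3'=='3' → l++,r--
[6,8] '0'=='0' → l++,r--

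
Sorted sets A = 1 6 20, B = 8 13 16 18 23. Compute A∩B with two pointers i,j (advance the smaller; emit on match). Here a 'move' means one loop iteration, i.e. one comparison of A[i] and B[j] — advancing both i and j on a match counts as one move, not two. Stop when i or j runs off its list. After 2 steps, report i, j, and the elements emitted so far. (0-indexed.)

[i=0,j=0] 1<8 → i++
[i=1,j=0] 6<8 → i++

i=2, j=0, emitted=[]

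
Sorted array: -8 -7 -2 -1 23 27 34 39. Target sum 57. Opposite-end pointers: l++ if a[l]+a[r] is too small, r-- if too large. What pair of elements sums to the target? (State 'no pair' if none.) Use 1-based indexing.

(23, 34)

[1,8] -8+39=31 <57 → l++
[2,8] -7+39=32 <57 → l++
[3,8] -2+39=37 <57 → l++
[4,8] -1+39=38 <57 → l++
[5,8] 23+39=62 >57 → r--
[5,7] 23+34=57 → found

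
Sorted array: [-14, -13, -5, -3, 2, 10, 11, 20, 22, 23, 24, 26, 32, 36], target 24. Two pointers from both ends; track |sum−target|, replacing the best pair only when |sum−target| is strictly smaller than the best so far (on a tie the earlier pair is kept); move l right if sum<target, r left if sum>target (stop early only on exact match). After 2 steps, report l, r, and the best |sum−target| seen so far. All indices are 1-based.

l=3, r=14, best |Δ|=1

l=1 r=14: -14+36=22 d=2 *, l++
l=2 r=14: -13+36=23 d=1 *, l++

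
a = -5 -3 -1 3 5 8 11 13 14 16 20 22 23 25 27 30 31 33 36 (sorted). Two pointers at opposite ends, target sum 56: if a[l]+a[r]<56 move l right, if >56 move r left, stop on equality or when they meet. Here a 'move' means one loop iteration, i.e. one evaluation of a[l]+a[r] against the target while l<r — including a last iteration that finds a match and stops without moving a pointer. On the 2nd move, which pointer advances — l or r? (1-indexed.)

l

l=1 r=19: -5+36=31 <56, l++
l=2 r=19: -3+36=33 <56, l++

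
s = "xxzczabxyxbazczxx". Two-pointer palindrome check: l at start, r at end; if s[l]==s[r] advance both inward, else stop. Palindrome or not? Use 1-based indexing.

palindrome

l=1 r=17: 'x'=='x', l++,r--
l=2 r=16: 'x'=='x', l++,r--
l=3 r=15: 'z'=='z', l++,r--
l=4 r=14: 'c'=='c', l++,r--
l=5 r=13: 'z'=='z', l++,r--
l=6 r=12: 'a'=='a', l++,r--
l=7 r=11: 'b'=='b', l++,r--
l=8 r=10: 'x'=='x', l++,r--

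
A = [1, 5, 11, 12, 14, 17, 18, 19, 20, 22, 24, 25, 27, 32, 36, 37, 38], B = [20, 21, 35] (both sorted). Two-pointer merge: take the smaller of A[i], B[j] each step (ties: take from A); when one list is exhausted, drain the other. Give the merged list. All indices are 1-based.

[1, 5, 11, 12, 14, 17, 18, 19, 20, 20, 21, 22, 24, 25, 27, 32, 35, 36, 37, 38]

i=1 j=1: A[i]=1<=B[j]=20 take 1, i++
i=2 j=1: A[i]=5<=B[j]=20 take 5, i++
i=3 j=1: A[i]=11<=B[j]=20 take 11, i++
i=4 j=1: A[i]=12<=B[j]=20 take 12, i++
i=5 j=1: A[i]=14<=B[j]=20 take 14, i++
i=6 j=1: A[i]=17<=B[j]=20 take 17, i++
i=7 j=1: A[i]=18<=B[j]=20 take 18, i++
i=8 j=1: A[i]=19<=B[j]=20 take 19, i++
i=9 j=1: A[i]=20<=B[j]=20 take 20, i++
i=10 j=1: A[i]=22>B[j]=20 take 20, j++
i=10 j=2: A[i]=22>B[j]=21 take 21, j++
i=10 j=3: A[i]=22<=B[j]=35 take 22, i++
i=11 j=3: A[i]=24<=B[j]=35 take 24, i++
i=12 j=3: A[i]=25<=B[j]=35 take 25, i++
i=13 j=3: A[i]=27<=B[j]=35 take 27, i++
i=14 j=3: A[i]=32<=B[j]=35 take 32, i++
i=15 j=3: A[i]=36>B[j]=35 take 35, j++
i=15 j=4: B done, take A[i]=36, i++
i=16 j=4: B done, take A[i]=37, i++
i=17 j=4: B done, take A[i]=38, i++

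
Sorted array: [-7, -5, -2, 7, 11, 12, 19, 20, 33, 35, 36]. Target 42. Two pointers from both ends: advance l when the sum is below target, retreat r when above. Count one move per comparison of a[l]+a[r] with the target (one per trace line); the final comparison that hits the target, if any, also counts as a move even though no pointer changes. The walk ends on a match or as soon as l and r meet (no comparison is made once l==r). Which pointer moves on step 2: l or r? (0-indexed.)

l

[0,10] -7+36=29 <42 → l++
[1,10] -5+36=31 <42 → l++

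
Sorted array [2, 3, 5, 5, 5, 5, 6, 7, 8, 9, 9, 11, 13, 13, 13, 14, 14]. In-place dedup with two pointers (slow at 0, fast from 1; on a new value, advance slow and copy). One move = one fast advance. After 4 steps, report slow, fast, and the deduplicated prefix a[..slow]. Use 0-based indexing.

slow=2, fast=5, prefix=[2, 3, 5]

(s=0,f=1) a[fast]=3≠a[slow]=2 write a[1]=3 → slow++,fast++
(s=1,f=2) a[fast]=5≠a[slow]=3 write a[2]=5 → slow++,fast++
(s=2,f=3) a[fast]=5=a[slow] dup → fast++
(s=2,f=4) a[fast]=5=a[slow] dup → fast++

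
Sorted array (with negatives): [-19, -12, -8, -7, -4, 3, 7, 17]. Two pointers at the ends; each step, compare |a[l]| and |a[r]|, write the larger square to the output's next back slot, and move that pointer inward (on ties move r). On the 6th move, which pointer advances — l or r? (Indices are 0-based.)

l

l=0 r=7: |-19|>|17| out[7]=361, l++
l=1 r=7: |-12|<=|17| out[6]=289, r--
l=1 r=6: |-12|>|7| out[5]=144, l++
l=2 r=6: |-8|>|7| out[4]=64, l++
l=3 r=6: |-7|<=|7| out[3]=49, r--
l=3 r=5: |-7|>|3| out[2]=49, l++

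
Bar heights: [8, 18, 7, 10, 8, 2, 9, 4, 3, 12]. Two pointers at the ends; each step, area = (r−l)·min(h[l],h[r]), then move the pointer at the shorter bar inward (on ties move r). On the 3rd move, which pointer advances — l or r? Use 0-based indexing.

l=0 r=9: min(8,12)*9=72 best=72 *, l++
l=1 r=9: min(18,12)*8=96 best=96 *, r--
l=1 r=8: min(18,3)*7=21 best=96, r--

r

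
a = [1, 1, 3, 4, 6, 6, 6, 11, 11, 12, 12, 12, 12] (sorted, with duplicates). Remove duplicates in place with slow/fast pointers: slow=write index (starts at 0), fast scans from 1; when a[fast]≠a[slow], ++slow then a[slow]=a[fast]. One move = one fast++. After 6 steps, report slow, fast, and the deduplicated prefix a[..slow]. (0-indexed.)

(s=0,f=1) a[fast]=1=a[slow] dup → fast++
(s=0,f=2) a[fast]=3≠a[slow]=1 write a[1]=3 → slow++,fast++
(s=1,f=3) a[fast]=4≠a[slow]=3 write a[2]=4 → slow++,fast++
(s=2,f=4) a[fast]=6≠a[slow]=4 write a[3]=6 → slow++,fast++
(s=3,f=5) a[fast]=6=a[slow] dup → fast++
(s=3,f=6) a[fast]=6=a[slow] dup → fast++

slow=3, fast=7, prefix=[1, 3, 4, 6]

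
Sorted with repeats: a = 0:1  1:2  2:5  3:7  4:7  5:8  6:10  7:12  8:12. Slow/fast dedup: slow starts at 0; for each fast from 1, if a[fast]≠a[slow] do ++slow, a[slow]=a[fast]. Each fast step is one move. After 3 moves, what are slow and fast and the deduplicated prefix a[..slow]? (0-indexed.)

slow=0 fast=1: a[fast]=2≠a[slow]=1 write a[1]=2, slow++,fast++
slow=1 fast=2: a[fast]=5≠a[slow]=2 write a[2]=5, slow++,fast++
slow=2 fast=3: a[fast]=7≠a[slow]=5 write a[3]=7, slow++,fast++

slow=3, fast=4, prefix=[1, 2, 5, 7]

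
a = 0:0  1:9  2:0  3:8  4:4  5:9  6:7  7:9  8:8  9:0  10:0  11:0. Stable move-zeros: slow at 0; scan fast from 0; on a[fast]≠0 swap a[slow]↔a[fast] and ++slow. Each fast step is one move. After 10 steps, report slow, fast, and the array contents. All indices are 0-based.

slow=7, fast=10, a=[9, 8, 4, 9, 7, 9, 8, 0, 0, 0, 0, 0]

slow=0 fast=0: a[fast]=0, fast++
slow=0 fast=1: a[fast]=9≠0 swap→a[0]=9, slow++,fast++
slow=1 fast=2: a[fast]=0, fast++
slow=1 fast=3: a[fast]=8≠0 swap→a[1]=8, slow++,fast++
slow=2 fast=4: a[fast]=4≠0 swap→a[2]=4, slow++,fast++
slow=3 fast=5: a[fast]=9≠0 swap→a[3]=9, slow++,fast++
slow=4 fast=6: a[fast]=7≠0 swap→a[4]=7, slow++,fast++
slow=5 fast=7: a[fast]=9≠0 swap→a[5]=9, slow++,fast++
slow=6 fast=8: a[fast]=8≠0 swap→a[6]=8, slow++,fast++
slow=7 fast=9: a[fast]=0, fast++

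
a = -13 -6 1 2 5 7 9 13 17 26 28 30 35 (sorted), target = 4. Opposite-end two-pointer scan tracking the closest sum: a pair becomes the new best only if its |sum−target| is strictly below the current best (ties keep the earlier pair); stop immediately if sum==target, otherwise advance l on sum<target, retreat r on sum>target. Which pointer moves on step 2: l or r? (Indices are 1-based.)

r

[1,13] -13+35=22 d=18 * → r--
[1,12] -13+30=17 d=13 * → r--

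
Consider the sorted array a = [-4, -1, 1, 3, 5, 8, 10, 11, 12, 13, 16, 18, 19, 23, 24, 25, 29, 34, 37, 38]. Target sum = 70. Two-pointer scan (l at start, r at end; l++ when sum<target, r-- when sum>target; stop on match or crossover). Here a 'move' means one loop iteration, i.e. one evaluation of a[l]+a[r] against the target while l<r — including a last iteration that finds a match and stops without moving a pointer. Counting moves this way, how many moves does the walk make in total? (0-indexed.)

l=0 r=19: -4+38=34 <70, l++
l=1 r=19: -1+38=37 <70, l++
l=2 r=19: 1+38=39 <70, l++
l=3 r=19: 3+38=41 <70, l++
l=4 r=19: 5+38=43 <70, l++
l=5 r=19: 8+38=46 <70, l++
l=6 r=19: 10+38=48 <70, l++
l=7 r=19: 11+38=49 <70, l++
l=8 r=19: 12+38=50 <70, l++
l=9 r=19: 13+38=51 <70, l++
l=10 r=19: 16+38=54 <70, l++
l=11 r=19: 18+38=56 <70, l++
l=12 r=19: 19+38=57 <70, l++
l=13 r=19: 23+38=61 <70, l++
l=14 r=19: 24+38=62 <70, l++
l=15 r=19: 25+38=63 <70, l++
l=16 r=19: 29+38=67 <70, l++
l=17 r=19: 34+38=72 >70, r--
l=17 r=18: 34+37=71 >70, r--

19 moves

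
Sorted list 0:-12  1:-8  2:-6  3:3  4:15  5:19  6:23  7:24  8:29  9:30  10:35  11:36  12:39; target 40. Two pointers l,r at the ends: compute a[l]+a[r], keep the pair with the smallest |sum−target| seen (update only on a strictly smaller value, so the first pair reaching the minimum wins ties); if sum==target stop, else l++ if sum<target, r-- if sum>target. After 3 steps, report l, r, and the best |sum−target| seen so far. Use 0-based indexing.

l=0 r=12: -12+39=27 d=13 *, l++
l=1 r=12: -8+39=31 d=9 *, l++
l=2 r=12: -6+39=33 d=7 *, l++

l=3, r=12, best |Δ|=7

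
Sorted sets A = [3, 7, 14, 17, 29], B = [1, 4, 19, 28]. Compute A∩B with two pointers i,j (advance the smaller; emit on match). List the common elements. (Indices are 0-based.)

intersection = []

[i=0,j=0] 3>1 → j++
[i=0,j=1] 3<4 → i++
[i=1,j=1] 7>4 → j++
[i=1,j=2] 7<19 → i++
[i=2,j=2] 14<19 → i++
[i=3,j=2] 17<19 → i++
[i=4,j=2] 29>19 → j++
[i=4,j=3] 29>28 → j++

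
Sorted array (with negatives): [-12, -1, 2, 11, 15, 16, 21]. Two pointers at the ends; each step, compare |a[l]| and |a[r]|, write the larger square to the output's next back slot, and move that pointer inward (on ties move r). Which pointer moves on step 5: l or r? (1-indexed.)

[1,7] |-12|<=|21| out[7]=441 → r--
[1,6] |-12|<=|16| out[6]=256 → r--
[1,5] |-12|<=|15| out[5]=225 → r--
[1,4] |-12|>|11| out[4]=144 → l++
[2,4] |-1|<=|11| out[3]=121 → r--

r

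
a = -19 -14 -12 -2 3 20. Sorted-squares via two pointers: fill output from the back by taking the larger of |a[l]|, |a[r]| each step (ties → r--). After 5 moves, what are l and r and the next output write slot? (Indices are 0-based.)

l=3, r=3, next write slot=0

[0,5] |-19|<=|20| out[5]=400 → r--
[0,4] |-19|>|3| out[4]=361 → l++
[1,4] |-14|>|3| out[3]=196 → l++
[2,4] |-12|>|3| out[2]=144 → l++
[3,4] |-2|<=|3| out[1]=9 → r--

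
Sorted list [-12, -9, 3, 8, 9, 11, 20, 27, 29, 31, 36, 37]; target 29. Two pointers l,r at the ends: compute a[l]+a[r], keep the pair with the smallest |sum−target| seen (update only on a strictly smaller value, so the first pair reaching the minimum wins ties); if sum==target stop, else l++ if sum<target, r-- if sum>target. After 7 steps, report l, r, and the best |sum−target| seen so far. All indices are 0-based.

[0,11] -12+37=25 d=4 * → l++
[1,11] -9+37=28 d=1 * → l++
[2,11] 3+37=40 d=11 → r--
[2,10] 3+36=39 d=10 → r--
[2,9] 3+31=34 d=5 → r--
[2,8] 3+29=32 d=3 → r--
[2,7] 3+27=30 d=1 → r--

l=2, r=6, best |Δ|=1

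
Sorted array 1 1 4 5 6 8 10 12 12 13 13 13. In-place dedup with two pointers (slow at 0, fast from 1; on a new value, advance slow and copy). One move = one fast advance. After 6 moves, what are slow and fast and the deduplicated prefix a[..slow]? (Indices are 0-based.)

(s=0,f=1) a[fast]=1=a[slow] dup → fast++
(s=0,f=2) a[fast]=4≠a[slow]=1 write a[1]=4 → slow++,fast++
(s=1,f=3) a[fast]=5≠a[slow]=4 write a[2]=5 → slow++,fast++
(s=2,f=4) a[fast]=6≠a[slow]=5 write a[3]=6 → slow++,fast++
(s=3,f=5) a[fast]=8≠a[slow]=6 write a[4]=8 → slow++,fast++
(s=4,f=6) a[fast]=10≠a[slow]=8 write a[5]=10 → slow++,fast++

slow=5, fast=7, prefix=[1, 4, 5, 6, 8, 10]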